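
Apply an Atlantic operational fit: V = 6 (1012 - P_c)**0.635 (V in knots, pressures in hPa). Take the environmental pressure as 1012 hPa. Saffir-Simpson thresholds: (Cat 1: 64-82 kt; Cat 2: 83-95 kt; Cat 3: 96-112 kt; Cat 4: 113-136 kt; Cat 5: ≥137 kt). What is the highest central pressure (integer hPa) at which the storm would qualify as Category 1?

Category 1 begins at V = 64 kt.
Required ΔP = (64/6)^(1/0.635) = 10.667^1.575 ≈ 41.59 hPa.
P_c ≤ 1012 − 41.59 = 970.41, so the highest integer P_c is 970 hPa.

970 hPa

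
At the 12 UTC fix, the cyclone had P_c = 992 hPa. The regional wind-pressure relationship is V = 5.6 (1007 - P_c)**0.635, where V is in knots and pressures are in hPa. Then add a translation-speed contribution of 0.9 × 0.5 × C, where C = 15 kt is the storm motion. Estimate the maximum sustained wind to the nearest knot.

ΔP = 1007 − 992 = 15 hPa.
15^0.635 ≈ 5.582.
V ≈ 5.6 × 5.582 ≈ 31.3 kt.
Translation term: 0.9 × 0.5 × 15 = 6.75 kt.
Corrected V ≈ 38.05 kt → 38 kt.

38 kt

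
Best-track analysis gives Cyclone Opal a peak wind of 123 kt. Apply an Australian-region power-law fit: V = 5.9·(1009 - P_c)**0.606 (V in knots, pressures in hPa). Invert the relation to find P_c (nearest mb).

ΔP = (V / 5.9)^(1/0.606) = (123/5.9)^1.650.
123/5.9 = 20.847; 20.847^1.650 ≈ 150.19 mb.
P_c = 1009 − 150.19 = 858.81 ≈ 859 mb.

859 mb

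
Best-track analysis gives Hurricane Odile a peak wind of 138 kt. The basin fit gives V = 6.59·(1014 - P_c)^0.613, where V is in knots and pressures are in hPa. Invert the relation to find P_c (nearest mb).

871 mb

ΔP = (V / 6.59)^(1/0.613) = (138/6.59)^1.631.
138/6.59 = 20.941; 20.941^1.631 ≈ 142.88 mb.
P_c = 1014 − 142.88 = 871.12 ≈ 871 mb.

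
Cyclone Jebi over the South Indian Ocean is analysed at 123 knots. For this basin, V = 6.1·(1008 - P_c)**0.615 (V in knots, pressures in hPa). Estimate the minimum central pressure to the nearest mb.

876 mb

ΔP = (V / 6.1)^(1/0.615) = (123/6.1)^1.626.
123/6.1 = 20.164; 20.164^1.626 ≈ 132.21 mb.
P_c = 1008 − 132.21 = 875.79 ≈ 876 mb.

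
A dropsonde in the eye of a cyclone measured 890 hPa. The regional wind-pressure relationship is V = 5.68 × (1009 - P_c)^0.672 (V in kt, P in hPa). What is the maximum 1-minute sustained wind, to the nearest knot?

141 kt

ΔP = 1009 − 890 = 119 hPa.
119^0.672 ≈ 24.818.
V ≈ 5.68 × 24.818 ≈ 141.0 kt.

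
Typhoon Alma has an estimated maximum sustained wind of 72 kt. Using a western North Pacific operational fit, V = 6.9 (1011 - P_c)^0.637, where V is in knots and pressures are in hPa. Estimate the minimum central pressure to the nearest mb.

ΔP = (V / 6.9)^(1/0.637) = (72/6.9)^1.570.
72/6.9 = 10.435; 10.435^1.570 ≈ 39.71 mb.
P_c = 1011 − 39.71 = 971.29 ≈ 971 mb.

971 mb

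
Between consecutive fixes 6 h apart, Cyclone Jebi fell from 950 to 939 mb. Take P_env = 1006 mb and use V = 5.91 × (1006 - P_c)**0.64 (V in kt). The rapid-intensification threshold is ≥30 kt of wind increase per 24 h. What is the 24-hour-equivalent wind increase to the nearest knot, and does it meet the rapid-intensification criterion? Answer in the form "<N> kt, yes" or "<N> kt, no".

38 kt, yes

V₁: ΔP = 56, V ≈ 5.91 × 56^0.64 ≈ 77.70 kt.
V₂: ΔP = 67, V ≈ 5.91 × 67^0.64 ≈ 87.15 kt.
ΔV over 6 h = 9.45 kt → 24 h equivalent = 9.45 × 24/6 ≈ 37.80 kt.
38 kt ≥ 30 kt ⇒ rapid intensification.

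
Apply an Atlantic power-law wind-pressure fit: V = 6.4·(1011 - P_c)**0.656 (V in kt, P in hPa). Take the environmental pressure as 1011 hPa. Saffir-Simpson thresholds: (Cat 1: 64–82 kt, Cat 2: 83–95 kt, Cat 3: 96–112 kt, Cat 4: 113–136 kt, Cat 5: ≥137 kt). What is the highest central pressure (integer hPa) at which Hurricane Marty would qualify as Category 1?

Category 1 begins at V = 64 kt.
Required ΔP = (64/6.4)^(1/0.656) = 10.000^1.524 ≈ 33.45 hPa.
P_c ≤ 1011 − 33.45 = 977.55, so the highest integer P_c is 977 hPa.

977 hPa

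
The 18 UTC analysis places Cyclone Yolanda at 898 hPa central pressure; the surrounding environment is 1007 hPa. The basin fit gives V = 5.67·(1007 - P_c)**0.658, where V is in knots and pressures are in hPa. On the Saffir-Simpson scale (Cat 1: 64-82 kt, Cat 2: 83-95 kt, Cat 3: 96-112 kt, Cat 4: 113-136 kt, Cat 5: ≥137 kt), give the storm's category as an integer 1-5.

ΔP = 1007 − 898 = 109 hPa.
V ≈ 5.67 × 109^0.658 = 5.67 × 21.91 ≈ 124 kt.
124 kt falls in the Category 4 band.

4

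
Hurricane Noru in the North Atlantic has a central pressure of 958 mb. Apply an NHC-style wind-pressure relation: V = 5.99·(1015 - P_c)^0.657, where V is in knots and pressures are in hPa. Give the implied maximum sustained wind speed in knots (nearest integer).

ΔP = 1015 − 958 = 57 mb.
57^0.657 ≈ 14.243.
V ≈ 5.99 × 14.243 ≈ 85.3 kt.

85 kt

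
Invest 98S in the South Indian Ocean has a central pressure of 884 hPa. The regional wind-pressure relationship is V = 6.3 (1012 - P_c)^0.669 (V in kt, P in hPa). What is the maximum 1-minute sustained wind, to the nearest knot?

162 kt

ΔP = 1012 − 884 = 128 hPa.
128^0.669 ≈ 25.688.
V ≈ 6.3 × 25.688 ≈ 161.8 kt.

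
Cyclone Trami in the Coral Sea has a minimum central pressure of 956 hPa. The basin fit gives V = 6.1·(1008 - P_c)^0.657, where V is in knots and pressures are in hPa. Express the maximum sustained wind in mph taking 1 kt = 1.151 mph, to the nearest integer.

94 mph

ΔP = 1008 − 956 = 52 hPa.
V ≈ 6.1 × 52^0.657 = 6.1 × 13.410 ≈ 81.798 kt.
81.798 × 1.151 ≈ 94.15 mph → 94 mph.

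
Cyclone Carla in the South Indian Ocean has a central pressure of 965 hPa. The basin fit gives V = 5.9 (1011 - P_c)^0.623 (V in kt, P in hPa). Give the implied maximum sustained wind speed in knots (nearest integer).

64 kt

ΔP = 1011 − 965 = 46 hPa.
46^0.623 ≈ 10.862.
V ≈ 5.9 × 10.862 ≈ 64.1 kt.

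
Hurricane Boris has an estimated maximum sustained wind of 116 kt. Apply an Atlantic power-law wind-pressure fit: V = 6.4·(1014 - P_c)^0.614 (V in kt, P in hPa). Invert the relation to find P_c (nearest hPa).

ΔP = (V / 6.4)^(1/0.614) = (116/6.4)^1.629.
116/6.4 = 18.125; 18.125^1.629 ≈ 112.02 hPa.
P_c = 1014 − 112.02 = 901.98 ≈ 902 hPa.

902 hPa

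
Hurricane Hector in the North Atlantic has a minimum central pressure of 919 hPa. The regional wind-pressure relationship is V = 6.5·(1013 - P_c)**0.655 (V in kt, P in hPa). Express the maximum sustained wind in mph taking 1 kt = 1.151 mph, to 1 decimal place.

146.7 mph

ΔP = 1013 − 919 = 94 hPa.
V ≈ 6.5 × 94^0.655 = 6.5 × 19.606 ≈ 127.442 kt.
127.442 × 1.151 ≈ 146.69 mph → 146.7 mph.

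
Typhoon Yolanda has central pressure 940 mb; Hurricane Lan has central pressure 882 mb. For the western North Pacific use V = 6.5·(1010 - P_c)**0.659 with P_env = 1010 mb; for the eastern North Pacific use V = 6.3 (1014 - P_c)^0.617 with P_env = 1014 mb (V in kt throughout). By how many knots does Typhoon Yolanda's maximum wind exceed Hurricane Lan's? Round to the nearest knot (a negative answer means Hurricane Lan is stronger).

Typhoon Yolanda: ΔP = 70; V ≈ 6.5 × 70^0.659 ≈ 106.86 kt.
Hurricane Lan: ΔP = 132; V ≈ 6.3 × 132^0.617 ≈ 128.15 kt.
Difference ≈ 106.86 − 128.15 = -21.29 → -21 kt.

-21 kt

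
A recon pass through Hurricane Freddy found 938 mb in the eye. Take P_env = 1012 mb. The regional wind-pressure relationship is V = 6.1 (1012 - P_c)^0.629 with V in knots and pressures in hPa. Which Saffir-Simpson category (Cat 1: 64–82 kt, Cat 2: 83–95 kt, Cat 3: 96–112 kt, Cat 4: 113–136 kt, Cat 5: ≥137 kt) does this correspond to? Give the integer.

2

ΔP = 1012 − 938 = 74 mb.
V ≈ 6.1 × 74^0.629 = 6.1 × 14.99 ≈ 91 kt.
91 kt falls in the Category 2 band.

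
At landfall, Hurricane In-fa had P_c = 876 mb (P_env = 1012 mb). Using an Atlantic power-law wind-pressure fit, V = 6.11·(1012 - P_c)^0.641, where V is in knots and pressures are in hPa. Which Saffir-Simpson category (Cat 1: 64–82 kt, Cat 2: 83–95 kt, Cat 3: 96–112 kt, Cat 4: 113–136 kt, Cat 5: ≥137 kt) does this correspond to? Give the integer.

ΔP = 1012 − 876 = 136 mb.
V ≈ 6.11 × 136^0.641 = 6.11 × 23.31 ≈ 142 kt.
142 kt falls in the Category 5 band.

5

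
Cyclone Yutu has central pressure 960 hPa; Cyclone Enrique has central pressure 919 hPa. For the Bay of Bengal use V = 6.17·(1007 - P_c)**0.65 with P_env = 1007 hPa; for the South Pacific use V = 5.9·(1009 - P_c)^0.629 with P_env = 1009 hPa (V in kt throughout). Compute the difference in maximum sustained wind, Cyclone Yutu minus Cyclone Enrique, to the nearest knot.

-25 kt

Cyclone Yutu: ΔP = 47; V ≈ 6.17 × 47^0.65 ≈ 75.36 kt.
Cyclone Enrique: ΔP = 90; V ≈ 5.9 × 90^0.629 ≈ 100.02 kt.
Difference ≈ 75.36 − 100.02 = -24.66 → -25 kt.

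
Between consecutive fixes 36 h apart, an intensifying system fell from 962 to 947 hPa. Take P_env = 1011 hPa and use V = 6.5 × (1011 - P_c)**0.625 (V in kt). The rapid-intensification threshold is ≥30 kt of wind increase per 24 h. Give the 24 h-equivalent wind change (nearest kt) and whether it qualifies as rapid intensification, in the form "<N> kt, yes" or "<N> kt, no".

9 kt, no

V₁: ΔP = 49, V ≈ 6.5 × 49^0.625 ≈ 74.01 kt.
V₂: ΔP = 64, V ≈ 6.5 × 64^0.625 ≈ 87.45 kt.
ΔV over 36 h = 13.44 kt → 24 h equivalent = 13.44 × 24/36 ≈ 8.96 kt.
9 kt < 30 kt ⇒ not rapid intensification.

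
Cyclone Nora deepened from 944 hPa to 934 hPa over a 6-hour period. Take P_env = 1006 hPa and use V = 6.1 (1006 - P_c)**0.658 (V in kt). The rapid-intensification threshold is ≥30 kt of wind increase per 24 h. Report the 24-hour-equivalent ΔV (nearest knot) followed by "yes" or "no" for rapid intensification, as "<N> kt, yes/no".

38 kt, yes

V₁: ΔP = 62, V ≈ 6.1 × 62^0.658 ≈ 92.20 kt.
V₂: ΔP = 72, V ≈ 6.1 × 72^0.658 ≈ 101.73 kt.
ΔV over 6 h = 9.53 kt → 24 h equivalent = 9.53 × 24/6 ≈ 38.12 kt.
38 kt ≥ 30 kt ⇒ rapid intensification.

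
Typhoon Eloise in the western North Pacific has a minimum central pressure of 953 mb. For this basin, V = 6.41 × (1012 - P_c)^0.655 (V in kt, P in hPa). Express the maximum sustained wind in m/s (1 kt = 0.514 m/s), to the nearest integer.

48 m/s

ΔP = 1012 − 953 = 59 mb.
V ≈ 6.41 × 59^0.655 = 6.41 × 14.451 ≈ 92.633 kt.
92.633 × 0.514 ≈ 47.61 m/s → 48 m/s.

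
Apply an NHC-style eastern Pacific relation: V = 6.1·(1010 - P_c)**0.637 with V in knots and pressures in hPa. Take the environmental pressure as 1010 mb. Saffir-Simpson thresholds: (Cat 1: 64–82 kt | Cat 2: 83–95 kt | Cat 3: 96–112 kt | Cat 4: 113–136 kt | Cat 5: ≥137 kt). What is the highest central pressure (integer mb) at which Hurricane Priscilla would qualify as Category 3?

934 mb

Category 3 begins at V = 96 kt.
Required ΔP = (96/6.1)^(1/0.637) = 15.738^1.570 ≈ 75.69 mb.
P_c ≤ 1010 − 75.69 = 934.31, so the highest integer P_c is 934 mb.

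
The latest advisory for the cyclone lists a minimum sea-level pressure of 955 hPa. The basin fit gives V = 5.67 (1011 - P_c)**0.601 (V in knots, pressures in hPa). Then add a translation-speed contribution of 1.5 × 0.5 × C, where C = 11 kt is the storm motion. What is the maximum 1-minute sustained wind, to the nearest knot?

ΔP = 1011 − 955 = 56 hPa.
56^0.601 ≈ 11.237.
V ≈ 5.67 × 11.237 ≈ 63.7 kt.
Translation term: 1.5 × 0.5 × 11 = 8.25 kt.
Corrected V ≈ 71.95 kt → 72 kt.

72 kt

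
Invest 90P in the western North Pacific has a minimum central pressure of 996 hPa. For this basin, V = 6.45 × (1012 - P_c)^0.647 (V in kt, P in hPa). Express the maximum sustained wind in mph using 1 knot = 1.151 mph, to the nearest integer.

45 mph

ΔP = 1012 − 996 = 16 hPa.
V ≈ 6.45 × 16^0.647 = 6.45 × 6.013 ≈ 38.782 kt.
38.782 × 1.151 ≈ 44.64 mph → 45 mph.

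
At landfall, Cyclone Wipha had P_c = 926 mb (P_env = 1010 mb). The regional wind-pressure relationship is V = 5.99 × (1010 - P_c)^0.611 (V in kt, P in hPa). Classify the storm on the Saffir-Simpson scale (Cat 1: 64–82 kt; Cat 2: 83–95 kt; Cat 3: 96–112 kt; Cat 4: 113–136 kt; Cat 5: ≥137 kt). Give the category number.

ΔP = 1010 − 926 = 84 mb.
V ≈ 5.99 × 84^0.611 = 5.99 × 14.99 ≈ 90 kt.
90 kt falls in the Category 2 band.

2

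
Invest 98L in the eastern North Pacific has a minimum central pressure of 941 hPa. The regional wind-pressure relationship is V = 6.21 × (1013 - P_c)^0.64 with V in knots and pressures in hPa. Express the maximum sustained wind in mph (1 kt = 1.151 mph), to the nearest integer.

ΔP = 1013 − 941 = 72 hPa.
V ≈ 6.21 × 72^0.64 = 6.21 × 15.442 ≈ 95.892 kt.
95.892 × 1.151 ≈ 110.37 mph → 110 mph.

110 mph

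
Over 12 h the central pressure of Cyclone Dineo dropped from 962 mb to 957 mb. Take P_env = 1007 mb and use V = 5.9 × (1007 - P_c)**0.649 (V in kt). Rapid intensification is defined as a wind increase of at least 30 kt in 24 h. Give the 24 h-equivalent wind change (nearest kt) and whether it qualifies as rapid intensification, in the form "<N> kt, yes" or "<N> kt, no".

V₁: ΔP = 45, V ≈ 5.9 × 45^0.649 ≈ 69.79 kt.
V₂: ΔP = 50, V ≈ 5.9 × 50^0.649 ≈ 74.73 kt.
ΔV over 12 h = 4.94 kt → 24 h equivalent = 4.94 × 24/12 ≈ 9.88 kt.
10 kt < 30 kt ⇒ not rapid intensification.

10 kt, no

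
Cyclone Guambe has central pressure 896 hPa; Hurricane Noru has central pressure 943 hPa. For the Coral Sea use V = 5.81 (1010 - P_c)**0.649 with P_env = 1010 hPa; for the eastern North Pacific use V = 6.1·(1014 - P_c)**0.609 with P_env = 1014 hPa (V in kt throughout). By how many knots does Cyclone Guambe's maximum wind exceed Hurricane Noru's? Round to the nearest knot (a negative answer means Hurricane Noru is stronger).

Cyclone Guambe: ΔP = 114; V ≈ 5.81 × 114^0.649 ≈ 125.63 kt.
Hurricane Noru: ΔP = 71; V ≈ 6.1 × 71^0.609 ≈ 81.80 kt.
Difference ≈ 125.63 − 81.80 = 43.83 → 44 kt.

44 kt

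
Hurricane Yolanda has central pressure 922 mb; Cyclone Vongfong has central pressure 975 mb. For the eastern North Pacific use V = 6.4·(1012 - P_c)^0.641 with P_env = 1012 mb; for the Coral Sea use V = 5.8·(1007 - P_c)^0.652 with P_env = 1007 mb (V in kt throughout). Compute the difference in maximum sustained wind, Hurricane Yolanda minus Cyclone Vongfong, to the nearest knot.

Hurricane Yolanda: ΔP = 90; V ≈ 6.4 × 90^0.641 ≈ 114.51 kt.
Cyclone Vongfong: ΔP = 32; V ≈ 5.8 × 32^0.652 ≈ 55.56 kt.
Difference ≈ 114.51 − 55.56 = 58.95 → 59 kt.

59 kt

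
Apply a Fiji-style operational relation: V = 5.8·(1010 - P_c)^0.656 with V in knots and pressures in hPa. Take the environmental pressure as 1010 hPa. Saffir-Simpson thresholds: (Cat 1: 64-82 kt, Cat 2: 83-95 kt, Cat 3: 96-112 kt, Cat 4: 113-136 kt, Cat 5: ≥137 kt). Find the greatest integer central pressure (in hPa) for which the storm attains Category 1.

Category 1 begins at V = 64 kt.
Required ΔP = (64/5.8)^(1/0.656) = 11.034^1.524 ≈ 38.87 hPa.
P_c ≤ 1010 − 38.87 = 971.13, so the highest integer P_c is 971 hPa.

971 hPa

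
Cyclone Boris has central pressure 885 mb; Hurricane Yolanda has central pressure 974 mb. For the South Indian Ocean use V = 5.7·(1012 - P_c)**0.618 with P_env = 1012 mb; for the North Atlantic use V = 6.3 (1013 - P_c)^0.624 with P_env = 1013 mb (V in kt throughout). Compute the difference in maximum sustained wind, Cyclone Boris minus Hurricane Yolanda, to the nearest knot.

Cyclone Boris: ΔP = 127; V ≈ 5.7 × 127^0.618 ≈ 113.77 kt.
Hurricane Yolanda: ΔP = 39; V ≈ 6.3 × 39^0.624 ≈ 61.97 kt.
Difference ≈ 113.77 − 61.97 = 51.80 → 52 kt.

52 kt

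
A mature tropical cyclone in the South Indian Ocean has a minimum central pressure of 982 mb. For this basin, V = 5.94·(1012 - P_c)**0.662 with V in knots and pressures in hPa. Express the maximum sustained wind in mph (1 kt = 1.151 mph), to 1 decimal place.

65.0 mph

ΔP = 1012 − 982 = 30 mb.
V ≈ 5.94 × 30^0.662 = 5.94 × 9.503 ≈ 56.447 kt.
56.447 × 1.151 ≈ 64.97 mph → 65.0 mph.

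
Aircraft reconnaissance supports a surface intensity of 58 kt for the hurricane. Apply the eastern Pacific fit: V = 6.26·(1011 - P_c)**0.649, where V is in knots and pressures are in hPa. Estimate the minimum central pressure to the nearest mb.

980 mb

ΔP = (V / 6.26)^(1/0.649) = (58/6.26)^1.541.
58/6.26 = 9.265; 9.265^1.541 ≈ 30.89 mb.
P_c = 1011 − 30.89 = 980.11 ≈ 980 mb.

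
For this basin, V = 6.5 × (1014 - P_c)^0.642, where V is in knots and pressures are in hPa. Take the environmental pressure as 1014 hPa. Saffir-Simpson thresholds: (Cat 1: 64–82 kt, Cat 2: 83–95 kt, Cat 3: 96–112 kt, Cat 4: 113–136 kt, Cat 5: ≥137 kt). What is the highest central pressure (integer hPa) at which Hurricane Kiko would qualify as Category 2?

961 hPa

Category 2 begins at V = 83 kt.
Required ΔP = (83/6.5)^(1/0.642) = 12.769^1.558 ≈ 52.84 hPa.
P_c ≤ 1014 − 52.84 = 961.16, so the highest integer P_c is 961 hPa.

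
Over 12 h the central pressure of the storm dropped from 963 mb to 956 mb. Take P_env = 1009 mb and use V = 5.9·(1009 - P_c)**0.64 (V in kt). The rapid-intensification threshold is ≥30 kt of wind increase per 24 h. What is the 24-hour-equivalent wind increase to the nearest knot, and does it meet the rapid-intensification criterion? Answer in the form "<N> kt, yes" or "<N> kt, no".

13 kt, no

V₁: ΔP = 46, V ≈ 5.9 × 46^0.64 ≈ 68.39 kt.
V₂: ΔP = 53, V ≈ 5.9 × 53^0.64 ≈ 74.88 kt.
ΔV over 12 h = 6.49 kt → 24 h equivalent = 6.49 × 24/12 ≈ 12.98 kt.
13 kt < 30 kt ⇒ not rapid intensification.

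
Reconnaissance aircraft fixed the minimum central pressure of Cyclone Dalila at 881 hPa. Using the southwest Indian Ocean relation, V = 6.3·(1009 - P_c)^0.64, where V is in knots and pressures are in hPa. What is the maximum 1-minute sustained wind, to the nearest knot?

ΔP = 1009 − 881 = 128 hPa.
128^0.64 ≈ 22.316.
V ≈ 6.3 × 22.316 ≈ 140.6 kt.

141 kt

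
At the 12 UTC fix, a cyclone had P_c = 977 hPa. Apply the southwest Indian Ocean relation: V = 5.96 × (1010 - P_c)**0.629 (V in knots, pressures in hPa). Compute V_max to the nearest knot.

54 kt

ΔP = 1010 − 977 = 33 hPa.
33^0.629 ≈ 9.019.
V ≈ 5.96 × 9.019 ≈ 53.8 kt.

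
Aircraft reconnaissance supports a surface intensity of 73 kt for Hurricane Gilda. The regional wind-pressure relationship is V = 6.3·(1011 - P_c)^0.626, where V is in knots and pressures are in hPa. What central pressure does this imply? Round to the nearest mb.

961 mb

ΔP = (V / 6.3)^(1/0.626) = (73/6.3)^1.597.
73/6.3 = 11.587; 11.587^1.597 ≈ 50.08 mb.
P_c = 1011 − 50.08 = 960.92 ≈ 961 mb.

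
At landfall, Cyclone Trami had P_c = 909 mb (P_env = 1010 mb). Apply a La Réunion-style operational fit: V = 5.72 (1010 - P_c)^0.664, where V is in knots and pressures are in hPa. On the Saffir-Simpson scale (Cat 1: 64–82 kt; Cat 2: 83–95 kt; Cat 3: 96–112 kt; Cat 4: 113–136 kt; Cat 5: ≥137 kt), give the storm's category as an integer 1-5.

4

ΔP = 1010 − 909 = 101 mb.
V ≈ 5.72 × 101^0.664 = 5.72 × 21.42 ≈ 123 kt.
123 kt falls in the Category 4 band.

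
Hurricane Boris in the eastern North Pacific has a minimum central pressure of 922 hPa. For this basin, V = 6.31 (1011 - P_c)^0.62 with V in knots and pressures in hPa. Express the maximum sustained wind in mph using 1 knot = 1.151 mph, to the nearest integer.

117 mph

ΔP = 1011 − 922 = 89 hPa.
V ≈ 6.31 × 89^0.62 = 6.31 × 16.167 ≈ 102.012 kt.
102.012 × 1.151 ≈ 117.42 mph → 117 mph.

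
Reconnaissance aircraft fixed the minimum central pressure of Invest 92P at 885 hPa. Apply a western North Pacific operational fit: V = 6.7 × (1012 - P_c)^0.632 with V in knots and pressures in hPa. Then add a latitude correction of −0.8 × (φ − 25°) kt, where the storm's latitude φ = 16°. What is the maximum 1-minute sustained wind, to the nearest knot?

150 kt

ΔP = 1012 − 885 = 127 hPa.
127^0.632 ≈ 21.360.
V ≈ 6.7 × 21.360 ≈ 143.1 kt.
Latitude correction: −0.8 × (16 − 25) = 7.2 kt.
Corrected V ≈ 150.3 kt → 150 kt.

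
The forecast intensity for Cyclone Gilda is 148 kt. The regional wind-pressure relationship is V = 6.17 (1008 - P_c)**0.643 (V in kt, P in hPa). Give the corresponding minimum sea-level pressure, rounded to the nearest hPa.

868 hPa

ΔP = (V / 6.17)^(1/0.643) = (148/6.17)^1.555.
148/6.17 = 23.987; 23.987^1.555 ≈ 140.01 hPa.
P_c = 1008 − 140.01 = 867.99 ≈ 868 hPa.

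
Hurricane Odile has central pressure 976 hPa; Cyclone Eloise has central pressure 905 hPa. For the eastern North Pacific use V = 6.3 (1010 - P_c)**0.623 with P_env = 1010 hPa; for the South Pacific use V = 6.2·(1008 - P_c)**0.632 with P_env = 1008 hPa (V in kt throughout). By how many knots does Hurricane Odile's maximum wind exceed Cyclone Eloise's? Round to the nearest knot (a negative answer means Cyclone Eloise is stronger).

Hurricane Odile: ΔP = 34; V ≈ 6.3 × 34^0.623 ≈ 56.68 kt.
Cyclone Eloise: ΔP = 103; V ≈ 6.2 × 103^0.632 ≈ 116.01 kt.
Difference ≈ 56.68 − 116.01 = -59.33 → -59 kt.

-59 kt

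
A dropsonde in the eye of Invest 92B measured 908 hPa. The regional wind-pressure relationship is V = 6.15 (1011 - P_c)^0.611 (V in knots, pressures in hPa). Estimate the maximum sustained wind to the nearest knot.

104 kt

ΔP = 1011 − 908 = 103 hPa.
103^0.611 ≈ 16.976.
V ≈ 6.15 × 16.976 ≈ 104.4 kt.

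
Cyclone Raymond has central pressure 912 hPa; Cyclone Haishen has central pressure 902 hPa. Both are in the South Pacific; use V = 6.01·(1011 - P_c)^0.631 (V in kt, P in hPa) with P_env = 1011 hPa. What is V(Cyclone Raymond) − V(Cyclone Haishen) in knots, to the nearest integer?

-7 kt

Cyclone Raymond: ΔP = 99; V ≈ 6.01 × 99^0.631 ≈ 109.17 kt.
Cyclone Haishen: ΔP = 109; V ≈ 6.01 × 109^0.631 ≈ 116.01 kt.
Difference ≈ 109.17 − 116.01 = -6.84 → -7 kt.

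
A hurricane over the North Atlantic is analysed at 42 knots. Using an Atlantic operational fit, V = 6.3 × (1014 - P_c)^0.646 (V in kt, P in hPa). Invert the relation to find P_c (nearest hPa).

ΔP = (V / 6.3)^(1/0.646) = (42/6.3)^1.548.
42/6.3 = 6.667; 6.667^1.548 ≈ 18.85 hPa.
P_c = 1014 − 18.85 = 995.15 ≈ 995 hPa.

995 hPa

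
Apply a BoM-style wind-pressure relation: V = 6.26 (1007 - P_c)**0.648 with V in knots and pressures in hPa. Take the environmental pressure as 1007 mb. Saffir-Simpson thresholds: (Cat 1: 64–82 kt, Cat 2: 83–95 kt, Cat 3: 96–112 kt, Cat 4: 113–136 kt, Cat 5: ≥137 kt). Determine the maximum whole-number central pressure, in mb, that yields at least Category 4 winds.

920 mb

Category 4 begins at V = 113 kt.
Required ΔP = (113/6.26)^(1/0.648) = 18.051^1.543 ≈ 86.91 mb.
P_c ≤ 1007 − 86.91 = 920.09, so the highest integer P_c is 920 mb.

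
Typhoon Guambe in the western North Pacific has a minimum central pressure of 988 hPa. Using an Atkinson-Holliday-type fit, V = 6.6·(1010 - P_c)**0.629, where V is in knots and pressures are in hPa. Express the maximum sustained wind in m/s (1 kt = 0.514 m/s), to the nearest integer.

ΔP = 1010 − 988 = 22 hPa.
V ≈ 6.6 × 22^0.629 = 6.6 × 6.988 ≈ 46.124 kt.
46.124 × 0.514 ≈ 23.71 m/s → 24 m/s.

24 m/s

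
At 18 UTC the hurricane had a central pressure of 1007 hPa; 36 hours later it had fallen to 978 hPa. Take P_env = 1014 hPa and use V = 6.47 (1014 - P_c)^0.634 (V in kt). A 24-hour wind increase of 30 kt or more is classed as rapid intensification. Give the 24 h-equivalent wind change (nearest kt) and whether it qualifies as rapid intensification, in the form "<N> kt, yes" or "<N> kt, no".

27 kt, no

V₁: ΔP = 7, V ≈ 6.47 × 7^0.634 ≈ 22.22 kt.
V₂: ΔP = 36, V ≈ 6.47 × 36^0.634 ≈ 62.75 kt.
ΔV over 36 h = 40.53 kt → 24 h equivalent = 40.53 × 24/36 ≈ 27.02 kt.
27 kt < 30 kt ⇒ not rapid intensification.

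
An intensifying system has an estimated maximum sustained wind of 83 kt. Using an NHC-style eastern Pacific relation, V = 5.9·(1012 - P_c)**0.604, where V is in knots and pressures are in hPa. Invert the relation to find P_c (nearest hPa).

ΔP = (V / 5.9)^(1/0.604) = (83/5.9)^1.656.
83/5.9 = 14.068; 14.068^1.656 ≈ 79.62 hPa.
P_c = 1012 − 79.62 = 932.38 ≈ 932 hPa.

932 hPa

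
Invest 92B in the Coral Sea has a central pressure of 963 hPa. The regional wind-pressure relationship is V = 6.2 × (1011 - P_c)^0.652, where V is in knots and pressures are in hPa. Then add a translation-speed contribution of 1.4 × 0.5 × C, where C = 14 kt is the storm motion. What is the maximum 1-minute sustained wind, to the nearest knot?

ΔP = 1011 − 963 = 48 hPa.
48^0.652 ≈ 12.479.
V ≈ 6.2 × 12.479 ≈ 77.4 kt.
Translation term: 1.4 × 0.5 × 14 = 9.8 kt.
Corrected V ≈ 87.2 kt → 87 kt.

87 kt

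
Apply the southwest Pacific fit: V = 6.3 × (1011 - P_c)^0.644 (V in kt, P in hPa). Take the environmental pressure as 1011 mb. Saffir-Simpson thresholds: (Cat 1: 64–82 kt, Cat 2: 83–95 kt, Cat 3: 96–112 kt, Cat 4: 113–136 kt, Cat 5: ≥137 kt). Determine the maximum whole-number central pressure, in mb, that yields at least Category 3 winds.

942 mb

Category 3 begins at V = 96 kt.
Required ΔP = (96/6.3)^(1/0.644) = 15.238^1.553 ≈ 68.68 mb.
P_c ≤ 1011 − 68.68 = 942.32, so the highest integer P_c is 942 mb.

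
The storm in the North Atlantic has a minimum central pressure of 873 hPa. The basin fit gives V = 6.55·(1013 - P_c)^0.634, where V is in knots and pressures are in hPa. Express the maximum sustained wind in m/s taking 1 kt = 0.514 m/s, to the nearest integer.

ΔP = 1013 − 873 = 140 hPa.
V ≈ 6.55 × 140^0.634 = 6.55 × 22.943 ≈ 150.275 kt.
150.275 × 0.514 ≈ 77.24 m/s → 77 m/s.

77 m/s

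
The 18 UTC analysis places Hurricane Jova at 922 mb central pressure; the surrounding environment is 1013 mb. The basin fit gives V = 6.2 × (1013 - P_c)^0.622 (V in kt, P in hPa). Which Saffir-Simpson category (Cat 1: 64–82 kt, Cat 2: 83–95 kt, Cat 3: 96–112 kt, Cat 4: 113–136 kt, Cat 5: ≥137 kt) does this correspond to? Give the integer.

ΔP = 1013 − 922 = 91 mb.
V ≈ 6.2 × 91^0.622 = 6.2 × 16.54 ≈ 103 kt.
103 kt falls in the Category 3 band.

3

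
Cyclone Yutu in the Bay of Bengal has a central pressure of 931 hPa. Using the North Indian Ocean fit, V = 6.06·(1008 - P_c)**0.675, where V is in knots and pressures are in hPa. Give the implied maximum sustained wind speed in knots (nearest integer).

114 kt

ΔP = 1008 − 931 = 77 hPa.
77^0.675 ≈ 18.766.
V ≈ 6.06 × 18.766 ≈ 113.7 kt.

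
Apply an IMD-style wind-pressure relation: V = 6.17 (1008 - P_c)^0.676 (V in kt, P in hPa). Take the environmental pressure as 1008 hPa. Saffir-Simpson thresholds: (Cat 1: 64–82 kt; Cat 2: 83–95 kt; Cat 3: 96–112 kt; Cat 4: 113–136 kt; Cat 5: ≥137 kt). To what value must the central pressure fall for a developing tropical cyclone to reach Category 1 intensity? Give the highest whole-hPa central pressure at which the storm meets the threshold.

976 hPa

Category 1 begins at V = 64 kt.
Required ΔP = (64/6.17)^(1/0.676) = 10.373^1.479 ≈ 31.83 hPa.
P_c ≤ 1008 − 31.83 = 976.17, so the highest integer P_c is 976 hPa.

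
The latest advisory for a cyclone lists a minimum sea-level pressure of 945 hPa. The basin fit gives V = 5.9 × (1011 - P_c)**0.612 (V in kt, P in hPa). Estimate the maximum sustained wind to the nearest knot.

77 kt

ΔP = 1011 − 945 = 66 hPa.
66^0.612 ≈ 12.989.
V ≈ 5.9 × 12.989 ≈ 76.6 kt.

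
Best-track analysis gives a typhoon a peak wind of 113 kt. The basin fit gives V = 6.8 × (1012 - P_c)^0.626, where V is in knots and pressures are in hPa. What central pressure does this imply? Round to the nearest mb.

ΔP = (V / 6.8)^(1/0.626) = (113/6.8)^1.597.
113/6.8 = 16.618; 16.618^1.597 ≈ 89.08 mb.
P_c = 1012 − 89.08 = 922.92 ≈ 923 mb.

923 mb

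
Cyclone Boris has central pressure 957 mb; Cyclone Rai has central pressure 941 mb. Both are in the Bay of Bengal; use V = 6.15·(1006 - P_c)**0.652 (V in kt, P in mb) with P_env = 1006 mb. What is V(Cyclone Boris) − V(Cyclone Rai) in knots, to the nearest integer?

Cyclone Boris: ΔP = 49; V ≈ 6.15 × 49^0.652 ≈ 77.78 kt.
Cyclone Rai: ΔP = 65; V ≈ 6.15 × 65^0.652 ≈ 93.52 kt.
Difference ≈ 77.78 − 93.52 = -15.74 → -16 kt.

-16 kt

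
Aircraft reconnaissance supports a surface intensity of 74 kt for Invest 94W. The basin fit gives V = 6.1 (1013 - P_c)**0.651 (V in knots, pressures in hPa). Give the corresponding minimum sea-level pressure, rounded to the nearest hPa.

ΔP = (V / 6.1)^(1/0.651) = (74/6.1)^1.536.
74/6.1 = 12.131; 12.131^1.536 ≈ 46.24 hPa.
P_c = 1013 − 46.24 = 966.76 ≈ 967 hPa.

967 hPa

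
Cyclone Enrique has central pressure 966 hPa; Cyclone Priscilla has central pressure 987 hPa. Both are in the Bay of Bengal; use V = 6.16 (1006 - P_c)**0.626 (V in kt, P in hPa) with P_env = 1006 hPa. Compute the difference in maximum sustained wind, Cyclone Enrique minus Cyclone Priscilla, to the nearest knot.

23 kt

Cyclone Enrique: ΔP = 40; V ≈ 6.16 × 40^0.626 ≈ 62.01 kt.
Cyclone Priscilla: ΔP = 19; V ≈ 6.16 × 19^0.626 ≈ 38.91 kt.
Difference ≈ 62.01 − 38.91 = 23.10 → 23 kt.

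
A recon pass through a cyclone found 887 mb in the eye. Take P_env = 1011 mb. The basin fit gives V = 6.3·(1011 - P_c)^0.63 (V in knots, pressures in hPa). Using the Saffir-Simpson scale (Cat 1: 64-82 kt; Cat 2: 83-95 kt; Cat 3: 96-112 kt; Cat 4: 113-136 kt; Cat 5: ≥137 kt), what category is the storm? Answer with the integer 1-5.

4

ΔP = 1011 − 887 = 124 mb.
V ≈ 6.3 × 124^0.63 = 6.3 × 20.84 ≈ 131 kt.
131 kt falls in the Category 4 band.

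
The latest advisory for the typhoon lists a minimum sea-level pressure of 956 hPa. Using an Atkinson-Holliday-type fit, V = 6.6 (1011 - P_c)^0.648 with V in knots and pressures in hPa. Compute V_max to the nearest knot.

ΔP = 1011 − 956 = 55 hPa.
55^0.648 ≈ 13.420.
V ≈ 6.6 × 13.420 ≈ 88.6 kt.

89 kt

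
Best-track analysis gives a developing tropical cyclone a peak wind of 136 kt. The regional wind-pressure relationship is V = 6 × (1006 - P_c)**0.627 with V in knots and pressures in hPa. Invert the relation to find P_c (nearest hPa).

ΔP = (V / 6)^(1/0.627) = (136/6)^1.595.
136/6 = 22.667; 22.667^1.595 ≈ 145.11 hPa.
P_c = 1006 − 145.11 = 860.89 ≈ 861 hPa.

861 hPa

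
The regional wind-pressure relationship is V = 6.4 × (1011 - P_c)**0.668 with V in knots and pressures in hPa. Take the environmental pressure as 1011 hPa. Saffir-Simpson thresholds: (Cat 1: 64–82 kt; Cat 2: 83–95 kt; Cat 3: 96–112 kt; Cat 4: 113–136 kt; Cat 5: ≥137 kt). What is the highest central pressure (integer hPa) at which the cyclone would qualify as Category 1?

Category 1 begins at V = 64 kt.
Required ΔP = (64/6.4)^(1/0.668) = 10.000^1.497 ≈ 31.41 hPa.
P_c ≤ 1011 − 31.41 = 979.59, so the highest integer P_c is 979 hPa.

979 hPa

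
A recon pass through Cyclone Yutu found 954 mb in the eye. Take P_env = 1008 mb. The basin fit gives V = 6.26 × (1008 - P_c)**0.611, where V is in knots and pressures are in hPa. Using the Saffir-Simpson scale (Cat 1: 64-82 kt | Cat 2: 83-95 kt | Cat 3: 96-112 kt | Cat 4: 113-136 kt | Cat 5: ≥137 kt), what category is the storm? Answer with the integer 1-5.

1

ΔP = 1008 − 954 = 54 mb.
V ≈ 6.26 × 54^0.611 = 6.26 × 11.44 ≈ 72 kt.
72 kt falls in the Category 1 band.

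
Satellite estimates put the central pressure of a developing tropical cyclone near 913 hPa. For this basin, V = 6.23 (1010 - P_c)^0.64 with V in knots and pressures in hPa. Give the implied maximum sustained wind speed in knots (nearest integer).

ΔP = 1010 − 913 = 97 hPa.
97^0.64 ≈ 18.687.
V ≈ 6.23 × 18.687 ≈ 116.4 kt.

116 kt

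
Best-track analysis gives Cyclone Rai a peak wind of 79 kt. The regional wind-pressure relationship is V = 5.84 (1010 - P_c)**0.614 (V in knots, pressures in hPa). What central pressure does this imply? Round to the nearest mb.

ΔP = (V / 5.84)^(1/0.614) = (79/5.84)^1.629.
79/5.84 = 13.527; 13.527^1.629 ≈ 69.56 mb.
P_c = 1010 − 69.56 = 940.44 ≈ 940 mb.

940 mb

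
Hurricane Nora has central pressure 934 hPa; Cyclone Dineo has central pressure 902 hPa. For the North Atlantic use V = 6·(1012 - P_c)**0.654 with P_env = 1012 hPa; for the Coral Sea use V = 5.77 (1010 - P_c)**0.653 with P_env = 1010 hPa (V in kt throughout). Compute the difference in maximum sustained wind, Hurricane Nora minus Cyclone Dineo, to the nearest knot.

-19 kt

Hurricane Nora: ΔP = 78; V ≈ 6 × 78^0.654 ≈ 103.65 kt.
Cyclone Dineo: ΔP = 108; V ≈ 5.77 × 108^0.653 ≈ 122.74 kt.
Difference ≈ 103.65 − 122.74 = -19.09 → -19 kt.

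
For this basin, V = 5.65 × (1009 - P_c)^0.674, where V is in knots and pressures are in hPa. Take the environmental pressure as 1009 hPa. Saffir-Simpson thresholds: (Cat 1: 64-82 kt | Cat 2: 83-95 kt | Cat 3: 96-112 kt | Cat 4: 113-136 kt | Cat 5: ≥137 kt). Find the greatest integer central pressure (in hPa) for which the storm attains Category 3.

Category 3 begins at V = 96 kt.
Required ΔP = (96/5.65)^(1/0.674) = 16.991^1.484 ≈ 66.87 hPa.
P_c ≤ 1009 − 66.87 = 942.13, so the highest integer P_c is 942 hPa.

942 hPa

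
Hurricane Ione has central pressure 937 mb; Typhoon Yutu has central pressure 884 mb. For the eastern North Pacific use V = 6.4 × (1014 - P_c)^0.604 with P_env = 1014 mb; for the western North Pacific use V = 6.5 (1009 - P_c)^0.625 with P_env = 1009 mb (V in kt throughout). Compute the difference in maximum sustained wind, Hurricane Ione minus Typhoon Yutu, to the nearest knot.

-45 kt

Hurricane Ione: ΔP = 77; V ≈ 6.4 × 77^0.604 ≈ 88.23 kt.
Typhoon Yutu: ΔP = 125; V ≈ 6.5 × 125^0.625 ≈ 132.89 kt.
Difference ≈ 88.23 − 132.89 = -44.66 → -45 kt.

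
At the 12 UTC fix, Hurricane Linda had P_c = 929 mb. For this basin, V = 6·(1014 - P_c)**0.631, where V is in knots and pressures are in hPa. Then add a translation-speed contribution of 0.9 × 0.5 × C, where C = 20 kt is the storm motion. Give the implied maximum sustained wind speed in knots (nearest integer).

ΔP = 1014 − 929 = 85 mb.
85^0.631 ≈ 16.499.
V ≈ 6 × 16.499 ≈ 99.0 kt.
Translation term: 0.9 × 0.5 × 20 = 9 kt.
Corrected V ≈ 108 kt → 108 kt.

108 kt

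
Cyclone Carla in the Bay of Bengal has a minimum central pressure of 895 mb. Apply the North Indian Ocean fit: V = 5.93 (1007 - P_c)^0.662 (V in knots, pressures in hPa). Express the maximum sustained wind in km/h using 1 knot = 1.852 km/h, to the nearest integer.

250 km/h

ΔP = 1007 − 895 = 112 mb.
V ≈ 5.93 × 112^0.662 = 5.93 × 22.729 ≈ 134.784 kt.
134.784 × 1.852 ≈ 249.62 km/h → 250 km/h.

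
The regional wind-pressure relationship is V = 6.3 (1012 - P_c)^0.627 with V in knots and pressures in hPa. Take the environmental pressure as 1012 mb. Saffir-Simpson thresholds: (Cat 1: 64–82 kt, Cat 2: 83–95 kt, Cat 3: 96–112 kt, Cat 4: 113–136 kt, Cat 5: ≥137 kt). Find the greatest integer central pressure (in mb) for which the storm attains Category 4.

Category 4 begins at V = 113 kt.
Required ΔP = (113/6.3)^(1/0.627) = 17.937^1.595 ≈ 99.90 mb.
P_c ≤ 1012 − 99.90 = 912.10, so the highest integer P_c is 912 mb.

912 mb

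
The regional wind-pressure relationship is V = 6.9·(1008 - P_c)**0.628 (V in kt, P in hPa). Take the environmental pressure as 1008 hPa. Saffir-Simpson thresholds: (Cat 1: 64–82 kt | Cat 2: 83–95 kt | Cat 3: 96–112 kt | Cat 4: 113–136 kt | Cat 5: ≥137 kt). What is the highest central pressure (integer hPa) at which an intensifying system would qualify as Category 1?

Category 1 begins at V = 64 kt.
Required ΔP = (64/6.9)^(1/0.628) = 9.275^1.592 ≈ 34.70 hPa.
P_c ≤ 1008 − 34.70 = 973.30, so the highest integer P_c is 973 hPa.

973 hPa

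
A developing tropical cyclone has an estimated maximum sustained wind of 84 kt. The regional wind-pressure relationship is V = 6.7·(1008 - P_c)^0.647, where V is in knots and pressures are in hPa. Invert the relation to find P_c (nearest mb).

ΔP = (V / 6.7)^(1/0.647) = (84/6.7)^1.546.
84/6.7 = 12.537; 12.537^1.546 ≈ 49.82 mb.
P_c = 1008 − 49.82 = 958.18 ≈ 958 mb.

958 mb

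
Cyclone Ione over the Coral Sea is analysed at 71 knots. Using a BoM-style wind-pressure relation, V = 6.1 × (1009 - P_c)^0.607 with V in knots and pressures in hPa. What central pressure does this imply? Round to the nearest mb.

952 mb

ΔP = (V / 6.1)^(1/0.607) = (71/6.1)^1.647.
71/6.1 = 11.639; 11.639^1.647 ≈ 57.02 mb.
P_c = 1009 − 57.02 = 951.98 ≈ 952 mb.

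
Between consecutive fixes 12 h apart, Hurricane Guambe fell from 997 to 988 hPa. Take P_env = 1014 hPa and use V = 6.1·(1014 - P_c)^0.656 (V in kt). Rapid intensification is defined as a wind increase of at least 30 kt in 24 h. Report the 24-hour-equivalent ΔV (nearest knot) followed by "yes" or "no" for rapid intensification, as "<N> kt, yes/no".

25 kt, no

V₁: ΔP = 17, V ≈ 6.1 × 17^0.656 ≈ 39.13 kt.
V₂: ΔP = 26, V ≈ 6.1 × 26^0.656 ≈ 51.71 kt.
ΔV over 12 h = 12.58 kt → 24 h equivalent = 12.58 × 24/12 ≈ 25.16 kt.
25 kt < 30 kt ⇒ not rapid intensification.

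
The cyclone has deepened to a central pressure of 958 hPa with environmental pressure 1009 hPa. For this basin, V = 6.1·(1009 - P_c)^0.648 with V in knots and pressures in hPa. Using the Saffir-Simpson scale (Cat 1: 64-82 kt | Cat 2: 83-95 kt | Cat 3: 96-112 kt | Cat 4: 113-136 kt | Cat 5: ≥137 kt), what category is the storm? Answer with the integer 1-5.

1

ΔP = 1009 − 958 = 51 hPa.
V ≈ 6.1 × 51^0.648 = 6.1 × 12.78 ≈ 78 kt.
78 kt falls in the Category 1 band.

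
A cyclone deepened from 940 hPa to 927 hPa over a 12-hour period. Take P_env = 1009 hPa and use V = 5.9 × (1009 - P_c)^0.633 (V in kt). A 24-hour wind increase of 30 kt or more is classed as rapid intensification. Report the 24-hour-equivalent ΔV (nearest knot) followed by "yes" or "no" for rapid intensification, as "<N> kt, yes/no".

20 kt, no

V₁: ΔP = 69, V ≈ 5.9 × 69^0.633 ≈ 86.07 kt.
V₂: ΔP = 82, V ≈ 5.9 × 82^0.633 ≈ 96.01 kt.
ΔV over 12 h = 9.94 kt → 24 h equivalent = 9.94 × 24/12 ≈ 19.88 kt.
20 kt < 30 kt ⇒ not rapid intensification.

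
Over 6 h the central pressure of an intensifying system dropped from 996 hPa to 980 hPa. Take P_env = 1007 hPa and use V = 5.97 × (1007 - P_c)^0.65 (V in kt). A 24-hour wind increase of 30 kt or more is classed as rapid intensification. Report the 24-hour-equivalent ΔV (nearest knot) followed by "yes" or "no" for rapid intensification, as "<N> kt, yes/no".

V₁: ΔP = 11, V ≈ 5.97 × 11^0.65 ≈ 28.37 kt.
V₂: ΔP = 27, V ≈ 5.97 × 27^0.65 ≈ 50.86 kt.
ΔV over 6 h = 22.49 kt → 24 h equivalent = 22.49 × 24/6 ≈ 89.96 kt.
90 kt ≥ 30 kt ⇒ rapid intensification.

90 kt, yes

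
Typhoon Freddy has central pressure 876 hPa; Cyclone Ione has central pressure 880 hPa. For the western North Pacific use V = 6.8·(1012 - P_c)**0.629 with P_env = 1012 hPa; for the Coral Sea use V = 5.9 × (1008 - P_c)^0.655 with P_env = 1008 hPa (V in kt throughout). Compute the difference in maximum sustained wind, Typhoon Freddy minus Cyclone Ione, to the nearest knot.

8 kt

Typhoon Freddy: ΔP = 136; V ≈ 6.8 × 136^0.629 ≈ 149.45 kt.
Cyclone Ione: ΔP = 128; V ≈ 5.9 × 128^0.655 ≈ 141.60 kt.
Difference ≈ 149.45 − 141.60 = 7.85 → 8 kt.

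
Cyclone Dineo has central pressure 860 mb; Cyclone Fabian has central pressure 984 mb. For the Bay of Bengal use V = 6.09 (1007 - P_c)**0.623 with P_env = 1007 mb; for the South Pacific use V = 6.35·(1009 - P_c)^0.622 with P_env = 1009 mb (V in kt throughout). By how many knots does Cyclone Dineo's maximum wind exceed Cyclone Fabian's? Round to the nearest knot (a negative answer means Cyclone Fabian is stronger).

Cyclone Dineo: ΔP = 147; V ≈ 6.09 × 147^0.623 ≈ 136.41 kt.
Cyclone Fabian: ΔP = 25; V ≈ 6.35 × 25^0.622 ≈ 47.02 kt.
Difference ≈ 136.41 − 47.02 = 89.39 → 89 kt.

89 kt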